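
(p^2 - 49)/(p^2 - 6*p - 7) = (p + 7)/(p + 1)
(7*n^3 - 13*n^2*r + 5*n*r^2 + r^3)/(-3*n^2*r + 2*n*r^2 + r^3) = (-7*n^2 + 6*n*r + r^2)/(r*(3*n + r))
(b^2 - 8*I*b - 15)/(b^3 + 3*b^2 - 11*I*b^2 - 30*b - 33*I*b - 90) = (b - 3*I)/(b^2 + b*(3 - 6*I) - 18*I)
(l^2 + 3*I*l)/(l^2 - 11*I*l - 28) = l*(l + 3*I)/(l^2 - 11*I*l - 28)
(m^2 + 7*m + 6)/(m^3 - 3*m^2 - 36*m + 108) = (m + 1)/(m^2 - 9*m + 18)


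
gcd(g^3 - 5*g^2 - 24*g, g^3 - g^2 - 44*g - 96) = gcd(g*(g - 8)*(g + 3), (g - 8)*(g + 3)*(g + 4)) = g^2 - 5*g - 24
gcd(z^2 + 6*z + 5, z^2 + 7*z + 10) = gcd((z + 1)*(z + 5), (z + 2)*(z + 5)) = z + 5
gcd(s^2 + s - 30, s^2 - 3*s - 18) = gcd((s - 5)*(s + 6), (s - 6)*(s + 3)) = 1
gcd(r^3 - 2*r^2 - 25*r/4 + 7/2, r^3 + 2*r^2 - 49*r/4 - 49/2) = r^2 - 3*r/2 - 7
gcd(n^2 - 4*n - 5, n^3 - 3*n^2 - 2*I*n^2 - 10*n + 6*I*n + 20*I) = n - 5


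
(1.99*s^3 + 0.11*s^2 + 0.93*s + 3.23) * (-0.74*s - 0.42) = -1.4726*s^4 - 0.9172*s^3 - 0.7344*s^2 - 2.7808*s - 1.3566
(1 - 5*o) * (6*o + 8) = -30*o^2 - 34*o + 8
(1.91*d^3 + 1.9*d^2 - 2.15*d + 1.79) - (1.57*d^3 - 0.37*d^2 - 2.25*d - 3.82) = 0.34*d^3 + 2.27*d^2 + 0.1*d + 5.61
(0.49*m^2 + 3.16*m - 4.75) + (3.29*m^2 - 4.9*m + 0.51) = 3.78*m^2 - 1.74*m - 4.24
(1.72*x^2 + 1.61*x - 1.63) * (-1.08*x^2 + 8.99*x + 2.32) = -1.8576*x^4 + 13.724*x^3 + 20.2247*x^2 - 10.9185*x - 3.7816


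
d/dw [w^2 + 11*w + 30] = 2*w + 11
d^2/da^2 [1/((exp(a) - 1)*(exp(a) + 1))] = 4*(exp(2*a) + 1)*exp(2*a)/(exp(6*a) - 3*exp(4*a) + 3*exp(2*a) - 1)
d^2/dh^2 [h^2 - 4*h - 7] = 2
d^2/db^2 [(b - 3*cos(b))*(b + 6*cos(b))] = -3*b*cos(b) - 72*sin(b)^2 - 6*sin(b) + 38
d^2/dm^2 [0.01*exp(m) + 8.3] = 0.01*exp(m)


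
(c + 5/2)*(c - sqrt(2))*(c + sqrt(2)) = c^3 + 5*c^2/2 - 2*c - 5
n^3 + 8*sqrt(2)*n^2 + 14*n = n*(n + sqrt(2))*(n + 7*sqrt(2))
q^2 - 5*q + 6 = (q - 3)*(q - 2)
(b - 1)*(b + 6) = b^2 + 5*b - 6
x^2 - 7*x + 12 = (x - 4)*(x - 3)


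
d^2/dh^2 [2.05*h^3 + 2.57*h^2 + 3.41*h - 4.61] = 12.3*h + 5.14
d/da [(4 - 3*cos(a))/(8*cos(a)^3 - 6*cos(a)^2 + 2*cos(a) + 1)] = (-48*cos(a)^3 + 114*cos(a)^2 - 48*cos(a) + 11)*sin(a)/((4*cos(a) + 1)^2*(2*cos(a) - cos(2*a) - 2)^2)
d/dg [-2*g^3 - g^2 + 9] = 2*g*(-3*g - 1)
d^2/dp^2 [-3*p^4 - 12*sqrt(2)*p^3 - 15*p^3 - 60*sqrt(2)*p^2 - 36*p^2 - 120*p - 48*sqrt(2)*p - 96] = -36*p^2 - 72*sqrt(2)*p - 90*p - 120*sqrt(2) - 72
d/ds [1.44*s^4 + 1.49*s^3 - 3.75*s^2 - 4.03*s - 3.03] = 5.76*s^3 + 4.47*s^2 - 7.5*s - 4.03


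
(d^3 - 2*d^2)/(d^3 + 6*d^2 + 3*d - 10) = d^2*(d - 2)/(d^3 + 6*d^2 + 3*d - 10)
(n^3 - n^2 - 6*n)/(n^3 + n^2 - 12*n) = (n + 2)/(n + 4)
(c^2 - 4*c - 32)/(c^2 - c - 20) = (c - 8)/(c - 5)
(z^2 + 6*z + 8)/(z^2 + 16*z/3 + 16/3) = 3*(z + 2)/(3*z + 4)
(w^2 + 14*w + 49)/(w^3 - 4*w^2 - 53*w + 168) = (w + 7)/(w^2 - 11*w + 24)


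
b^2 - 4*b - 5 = (b - 5)*(b + 1)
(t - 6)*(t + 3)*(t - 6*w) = t^3 - 6*t^2*w - 3*t^2 + 18*t*w - 18*t + 108*w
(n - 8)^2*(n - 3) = n^3 - 19*n^2 + 112*n - 192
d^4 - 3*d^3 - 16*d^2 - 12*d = d*(d - 6)*(d + 1)*(d + 2)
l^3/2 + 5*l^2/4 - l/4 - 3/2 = (l/2 + 1)*(l - 1)*(l + 3/2)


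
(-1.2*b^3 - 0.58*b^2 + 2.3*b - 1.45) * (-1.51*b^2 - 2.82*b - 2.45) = 1.812*b^5 + 4.2598*b^4 + 1.1026*b^3 - 2.8755*b^2 - 1.546*b + 3.5525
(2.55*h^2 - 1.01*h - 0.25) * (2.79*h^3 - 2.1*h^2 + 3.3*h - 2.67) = 7.1145*h^5 - 8.1729*h^4 + 9.8385*h^3 - 9.6165*h^2 + 1.8717*h + 0.6675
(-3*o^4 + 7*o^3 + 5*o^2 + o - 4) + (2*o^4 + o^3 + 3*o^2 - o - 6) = -o^4 + 8*o^3 + 8*o^2 - 10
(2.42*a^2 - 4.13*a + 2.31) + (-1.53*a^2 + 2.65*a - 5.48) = 0.89*a^2 - 1.48*a - 3.17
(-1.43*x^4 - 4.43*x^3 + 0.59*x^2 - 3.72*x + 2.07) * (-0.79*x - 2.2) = 1.1297*x^5 + 6.6457*x^4 + 9.2799*x^3 + 1.6408*x^2 + 6.5487*x - 4.554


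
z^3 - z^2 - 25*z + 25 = (z - 5)*(z - 1)*(z + 5)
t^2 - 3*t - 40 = (t - 8)*(t + 5)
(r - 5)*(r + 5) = r^2 - 25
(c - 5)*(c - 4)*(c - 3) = c^3 - 12*c^2 + 47*c - 60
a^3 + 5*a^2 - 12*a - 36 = (a - 3)*(a + 2)*(a + 6)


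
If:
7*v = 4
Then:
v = 4/7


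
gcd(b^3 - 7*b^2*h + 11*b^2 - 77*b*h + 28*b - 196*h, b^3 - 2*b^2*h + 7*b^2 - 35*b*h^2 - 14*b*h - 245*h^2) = b^2 - 7*b*h + 7*b - 49*h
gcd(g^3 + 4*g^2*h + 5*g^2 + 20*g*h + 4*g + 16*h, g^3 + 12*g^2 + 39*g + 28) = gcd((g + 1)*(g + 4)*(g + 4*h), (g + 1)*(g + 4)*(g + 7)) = g^2 + 5*g + 4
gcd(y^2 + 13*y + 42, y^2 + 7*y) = y + 7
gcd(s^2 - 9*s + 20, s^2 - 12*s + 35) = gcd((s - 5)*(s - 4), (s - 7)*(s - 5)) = s - 5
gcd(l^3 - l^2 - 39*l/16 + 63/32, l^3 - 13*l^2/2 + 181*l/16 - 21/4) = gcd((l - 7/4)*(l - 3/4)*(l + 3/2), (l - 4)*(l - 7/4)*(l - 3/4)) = l^2 - 5*l/2 + 21/16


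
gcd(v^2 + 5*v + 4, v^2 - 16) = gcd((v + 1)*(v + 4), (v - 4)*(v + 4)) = v + 4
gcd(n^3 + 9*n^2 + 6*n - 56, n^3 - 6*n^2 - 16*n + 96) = n + 4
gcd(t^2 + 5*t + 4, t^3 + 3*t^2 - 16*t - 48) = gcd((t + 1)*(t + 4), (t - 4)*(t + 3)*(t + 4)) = t + 4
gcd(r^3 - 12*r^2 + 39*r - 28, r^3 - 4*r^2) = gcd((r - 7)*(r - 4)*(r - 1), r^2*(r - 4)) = r - 4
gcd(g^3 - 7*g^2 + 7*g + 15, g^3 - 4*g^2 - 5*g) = g^2 - 4*g - 5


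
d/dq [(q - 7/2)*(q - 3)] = 2*q - 13/2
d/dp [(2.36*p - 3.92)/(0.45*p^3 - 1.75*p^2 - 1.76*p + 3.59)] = (-2.124*p^3 + 9.422*p^2 - 13.72*p + 1.5732)/(0.2025*p^6 - 1.575*p^5 + 1.4785*p^4 + 9.391*p^3 - 9.4674*p^2 - 12.6368*p + 12.8881)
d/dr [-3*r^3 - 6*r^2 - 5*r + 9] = -9*r^2 - 12*r - 5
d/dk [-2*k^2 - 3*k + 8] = -4*k - 3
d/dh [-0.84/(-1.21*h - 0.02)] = -1.0164/(1.21*h + 0.02)^2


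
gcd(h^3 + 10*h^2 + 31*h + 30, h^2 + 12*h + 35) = h + 5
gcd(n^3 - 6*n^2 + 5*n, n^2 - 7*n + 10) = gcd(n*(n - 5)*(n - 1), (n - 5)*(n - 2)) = n - 5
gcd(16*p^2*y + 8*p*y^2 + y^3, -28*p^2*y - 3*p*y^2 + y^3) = 4*p*y + y^2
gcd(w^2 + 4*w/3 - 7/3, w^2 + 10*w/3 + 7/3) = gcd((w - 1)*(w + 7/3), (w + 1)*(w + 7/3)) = w + 7/3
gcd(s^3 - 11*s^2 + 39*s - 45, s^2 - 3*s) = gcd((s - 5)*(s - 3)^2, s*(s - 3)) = s - 3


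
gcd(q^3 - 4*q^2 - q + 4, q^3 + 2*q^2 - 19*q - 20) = q^2 - 3*q - 4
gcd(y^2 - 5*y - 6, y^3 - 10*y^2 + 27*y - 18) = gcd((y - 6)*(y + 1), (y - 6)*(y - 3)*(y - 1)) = y - 6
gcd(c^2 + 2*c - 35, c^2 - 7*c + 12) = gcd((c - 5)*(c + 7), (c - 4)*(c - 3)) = 1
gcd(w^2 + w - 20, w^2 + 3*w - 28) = w - 4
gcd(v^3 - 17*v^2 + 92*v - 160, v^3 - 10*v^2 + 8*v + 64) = v^2 - 12*v + 32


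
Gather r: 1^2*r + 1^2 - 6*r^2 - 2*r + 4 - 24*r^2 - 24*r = -30*r^2 - 25*r + 5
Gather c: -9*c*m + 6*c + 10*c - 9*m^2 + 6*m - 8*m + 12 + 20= c*(16 - 9*m) - 9*m^2 - 2*m + 32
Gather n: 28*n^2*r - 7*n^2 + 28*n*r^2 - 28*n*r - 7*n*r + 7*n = n^2*(28*r - 7) + n*(28*r^2 - 35*r + 7)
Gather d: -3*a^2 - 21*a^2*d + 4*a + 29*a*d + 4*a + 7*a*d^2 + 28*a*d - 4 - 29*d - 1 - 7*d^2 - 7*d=-3*a^2 + 8*a + d^2*(7*a - 7) + d*(-21*a^2 + 57*a - 36) - 5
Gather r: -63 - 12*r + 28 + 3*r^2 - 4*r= 3*r^2 - 16*r - 35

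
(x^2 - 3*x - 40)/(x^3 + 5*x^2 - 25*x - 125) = (x - 8)/(x^2 - 25)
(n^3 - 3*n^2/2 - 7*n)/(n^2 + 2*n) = n - 7/2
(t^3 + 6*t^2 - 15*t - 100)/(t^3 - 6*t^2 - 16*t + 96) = (t^2 + 10*t + 25)/(t^2 - 2*t - 24)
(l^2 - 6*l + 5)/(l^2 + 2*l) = (l^2 - 6*l + 5)/(l*(l + 2))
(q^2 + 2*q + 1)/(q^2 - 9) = (q^2 + 2*q + 1)/(q^2 - 9)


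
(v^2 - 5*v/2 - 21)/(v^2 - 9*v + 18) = (v + 7/2)/(v - 3)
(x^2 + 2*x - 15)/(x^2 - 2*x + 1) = (x^2 + 2*x - 15)/(x^2 - 2*x + 1)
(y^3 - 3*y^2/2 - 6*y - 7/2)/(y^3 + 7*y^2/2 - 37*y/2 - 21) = (y + 1)/(y + 6)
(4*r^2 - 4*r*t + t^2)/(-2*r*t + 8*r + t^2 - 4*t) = (-2*r + t)/(t - 4)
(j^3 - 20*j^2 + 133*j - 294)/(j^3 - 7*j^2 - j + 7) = (j^2 - 13*j + 42)/(j^2 - 1)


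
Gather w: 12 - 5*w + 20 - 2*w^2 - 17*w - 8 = -2*w^2 - 22*w + 24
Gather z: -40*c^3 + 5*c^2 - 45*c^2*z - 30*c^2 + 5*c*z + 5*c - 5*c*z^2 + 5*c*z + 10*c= -40*c^3 - 25*c^2 - 5*c*z^2 + 15*c + z*(-45*c^2 + 10*c)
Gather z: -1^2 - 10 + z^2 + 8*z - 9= z^2 + 8*z - 20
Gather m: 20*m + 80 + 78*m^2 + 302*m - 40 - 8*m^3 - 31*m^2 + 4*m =-8*m^3 + 47*m^2 + 326*m + 40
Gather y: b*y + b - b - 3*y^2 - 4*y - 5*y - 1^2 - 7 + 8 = -3*y^2 + y*(b - 9)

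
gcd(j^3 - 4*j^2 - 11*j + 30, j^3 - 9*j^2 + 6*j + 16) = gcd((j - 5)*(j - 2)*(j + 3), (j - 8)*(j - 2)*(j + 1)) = j - 2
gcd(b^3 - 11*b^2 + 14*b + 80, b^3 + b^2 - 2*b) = b + 2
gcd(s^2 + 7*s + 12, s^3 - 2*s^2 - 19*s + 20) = s + 4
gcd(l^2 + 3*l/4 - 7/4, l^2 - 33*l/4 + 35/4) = 1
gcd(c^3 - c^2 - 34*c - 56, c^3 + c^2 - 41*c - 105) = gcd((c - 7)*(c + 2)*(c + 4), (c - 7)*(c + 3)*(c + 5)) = c - 7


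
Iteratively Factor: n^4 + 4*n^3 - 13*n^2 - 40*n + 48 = (n + 4)*(n^3 - 13*n + 12) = (n - 1)*(n + 4)*(n^2 + n - 12) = (n - 1)*(n + 4)^2*(n - 3)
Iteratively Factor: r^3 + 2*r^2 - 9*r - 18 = (r + 2)*(r^2 - 9) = (r + 2)*(r + 3)*(r - 3)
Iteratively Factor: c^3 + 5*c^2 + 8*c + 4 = (c + 1)*(c^2 + 4*c + 4) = (c + 1)*(c + 2)*(c + 2)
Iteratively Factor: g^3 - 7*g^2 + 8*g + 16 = (g - 4)*(g^2 - 3*g - 4) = (g - 4)*(g + 1)*(g - 4)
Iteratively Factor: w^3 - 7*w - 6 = (w - 3)*(w^2 + 3*w + 2) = (w - 3)*(w + 2)*(w + 1)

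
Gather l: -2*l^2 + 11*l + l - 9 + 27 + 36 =-2*l^2 + 12*l + 54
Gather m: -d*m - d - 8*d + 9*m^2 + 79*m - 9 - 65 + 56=-9*d + 9*m^2 + m*(79 - d) - 18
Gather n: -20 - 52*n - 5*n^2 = -5*n^2 - 52*n - 20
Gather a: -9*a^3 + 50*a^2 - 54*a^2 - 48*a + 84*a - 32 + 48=-9*a^3 - 4*a^2 + 36*a + 16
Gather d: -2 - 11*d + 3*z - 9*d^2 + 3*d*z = -9*d^2 + d*(3*z - 11) + 3*z - 2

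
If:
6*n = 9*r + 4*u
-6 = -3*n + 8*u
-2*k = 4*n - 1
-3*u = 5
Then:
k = 97/18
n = -22/9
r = -8/9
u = -5/3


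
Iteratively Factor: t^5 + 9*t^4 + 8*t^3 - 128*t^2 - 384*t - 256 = (t + 4)*(t^4 + 5*t^3 - 12*t^2 - 80*t - 64) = (t + 1)*(t + 4)*(t^3 + 4*t^2 - 16*t - 64) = (t + 1)*(t + 4)^2*(t^2 - 16) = (t - 4)*(t + 1)*(t + 4)^2*(t + 4)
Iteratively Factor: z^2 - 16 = (z + 4)*(z - 4)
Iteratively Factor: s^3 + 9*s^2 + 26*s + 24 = (s + 2)*(s^2 + 7*s + 12) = (s + 2)*(s + 3)*(s + 4)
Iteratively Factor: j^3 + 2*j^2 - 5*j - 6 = (j - 2)*(j^2 + 4*j + 3) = (j - 2)*(j + 1)*(j + 3)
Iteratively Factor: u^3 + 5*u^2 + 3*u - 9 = (u + 3)*(u^2 + 2*u - 3) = (u + 3)^2*(u - 1)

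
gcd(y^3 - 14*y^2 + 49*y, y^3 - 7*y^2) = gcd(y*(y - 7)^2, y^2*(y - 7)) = y^2 - 7*y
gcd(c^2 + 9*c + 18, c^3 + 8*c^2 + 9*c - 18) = c^2 + 9*c + 18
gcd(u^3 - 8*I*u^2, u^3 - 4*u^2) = u^2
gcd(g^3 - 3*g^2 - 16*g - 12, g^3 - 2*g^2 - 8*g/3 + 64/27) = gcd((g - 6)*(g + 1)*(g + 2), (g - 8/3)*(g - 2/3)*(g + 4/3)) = 1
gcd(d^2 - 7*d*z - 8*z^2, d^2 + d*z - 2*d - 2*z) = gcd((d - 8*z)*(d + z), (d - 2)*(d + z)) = d + z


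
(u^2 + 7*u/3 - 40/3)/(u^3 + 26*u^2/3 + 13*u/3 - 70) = (3*u - 8)/(3*u^2 + 11*u - 42)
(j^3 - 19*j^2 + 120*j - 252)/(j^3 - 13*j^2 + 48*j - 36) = (j - 7)/(j - 1)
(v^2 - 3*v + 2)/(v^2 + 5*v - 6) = (v - 2)/(v + 6)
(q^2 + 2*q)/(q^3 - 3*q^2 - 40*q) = (q + 2)/(q^2 - 3*q - 40)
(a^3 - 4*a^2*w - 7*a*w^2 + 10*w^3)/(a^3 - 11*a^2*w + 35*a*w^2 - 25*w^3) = (-a - 2*w)/(-a + 5*w)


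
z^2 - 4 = (z - 2)*(z + 2)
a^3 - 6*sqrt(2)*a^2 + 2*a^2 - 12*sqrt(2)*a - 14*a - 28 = (a + 2)*(a - 7*sqrt(2))*(a + sqrt(2))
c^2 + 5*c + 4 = (c + 1)*(c + 4)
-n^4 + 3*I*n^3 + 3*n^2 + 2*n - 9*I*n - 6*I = (n - 2)*(n - 3*I)*(-I*n - I)^2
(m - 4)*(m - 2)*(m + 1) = m^3 - 5*m^2 + 2*m + 8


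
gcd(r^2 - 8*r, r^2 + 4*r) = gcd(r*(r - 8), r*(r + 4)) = r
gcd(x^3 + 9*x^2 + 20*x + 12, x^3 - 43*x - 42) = x^2 + 7*x + 6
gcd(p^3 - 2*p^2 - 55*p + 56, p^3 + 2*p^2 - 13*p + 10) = p - 1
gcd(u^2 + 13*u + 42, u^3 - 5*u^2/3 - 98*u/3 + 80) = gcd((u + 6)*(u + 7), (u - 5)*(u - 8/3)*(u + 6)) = u + 6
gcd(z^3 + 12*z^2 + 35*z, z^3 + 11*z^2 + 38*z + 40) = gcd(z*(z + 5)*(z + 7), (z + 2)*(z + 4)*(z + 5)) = z + 5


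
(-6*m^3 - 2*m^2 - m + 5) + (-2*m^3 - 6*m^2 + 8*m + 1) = -8*m^3 - 8*m^2 + 7*m + 6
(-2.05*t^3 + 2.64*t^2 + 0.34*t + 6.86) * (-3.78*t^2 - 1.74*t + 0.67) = 7.749*t^5 - 6.4122*t^4 - 7.2523*t^3 - 24.7536*t^2 - 11.7086*t + 4.5962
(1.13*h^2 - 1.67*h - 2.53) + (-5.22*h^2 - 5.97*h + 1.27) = -4.09*h^2 - 7.64*h - 1.26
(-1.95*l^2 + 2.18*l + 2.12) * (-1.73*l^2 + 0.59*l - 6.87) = 3.3735*l^4 - 4.9219*l^3 + 11.0151*l^2 - 13.7258*l - 14.5644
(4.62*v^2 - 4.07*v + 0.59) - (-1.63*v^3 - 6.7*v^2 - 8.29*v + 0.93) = 1.63*v^3 + 11.32*v^2 + 4.22*v - 0.34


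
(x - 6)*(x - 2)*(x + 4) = x^3 - 4*x^2 - 20*x + 48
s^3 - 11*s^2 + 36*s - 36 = (s - 6)*(s - 3)*(s - 2)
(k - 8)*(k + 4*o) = k^2 + 4*k*o - 8*k - 32*o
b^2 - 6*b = b*(b - 6)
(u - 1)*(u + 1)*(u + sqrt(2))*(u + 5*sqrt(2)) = u^4 + 6*sqrt(2)*u^3 + 9*u^2 - 6*sqrt(2)*u - 10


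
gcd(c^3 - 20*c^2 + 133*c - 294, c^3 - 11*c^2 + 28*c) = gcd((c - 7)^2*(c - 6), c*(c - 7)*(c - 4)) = c - 7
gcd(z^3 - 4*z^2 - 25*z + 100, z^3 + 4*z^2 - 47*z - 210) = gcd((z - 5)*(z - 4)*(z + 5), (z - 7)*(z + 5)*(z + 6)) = z + 5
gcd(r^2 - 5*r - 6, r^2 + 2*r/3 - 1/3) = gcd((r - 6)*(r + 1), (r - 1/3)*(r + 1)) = r + 1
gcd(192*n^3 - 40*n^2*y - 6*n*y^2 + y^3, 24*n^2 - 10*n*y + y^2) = -4*n + y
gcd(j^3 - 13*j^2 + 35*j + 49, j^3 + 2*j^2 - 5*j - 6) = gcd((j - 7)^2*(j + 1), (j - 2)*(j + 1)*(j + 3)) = j + 1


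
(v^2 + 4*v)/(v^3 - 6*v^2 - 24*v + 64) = v/(v^2 - 10*v + 16)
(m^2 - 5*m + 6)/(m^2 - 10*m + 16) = (m - 3)/(m - 8)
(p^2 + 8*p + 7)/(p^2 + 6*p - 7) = (p + 1)/(p - 1)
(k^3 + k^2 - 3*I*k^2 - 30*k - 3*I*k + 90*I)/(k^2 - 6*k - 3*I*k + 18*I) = (k^2 + k - 30)/(k - 6)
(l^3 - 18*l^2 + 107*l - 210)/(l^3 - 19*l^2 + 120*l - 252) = (l - 5)/(l - 6)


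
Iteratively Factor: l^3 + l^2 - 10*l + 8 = (l - 2)*(l^2 + 3*l - 4) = (l - 2)*(l + 4)*(l - 1)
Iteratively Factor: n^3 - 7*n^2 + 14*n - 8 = (n - 4)*(n^2 - 3*n + 2) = (n - 4)*(n - 2)*(n - 1)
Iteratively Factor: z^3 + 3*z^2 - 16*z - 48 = (z + 3)*(z^2 - 16) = (z + 3)*(z + 4)*(z - 4)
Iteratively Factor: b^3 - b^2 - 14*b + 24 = (b - 2)*(b^2 + b - 12) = (b - 3)*(b - 2)*(b + 4)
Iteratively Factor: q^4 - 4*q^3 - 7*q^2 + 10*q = (q + 2)*(q^3 - 6*q^2 + 5*q) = (q - 1)*(q + 2)*(q^2 - 5*q) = (q - 5)*(q - 1)*(q + 2)*(q)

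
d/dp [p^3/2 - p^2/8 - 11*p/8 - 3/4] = 3*p^2/2 - p/4 - 11/8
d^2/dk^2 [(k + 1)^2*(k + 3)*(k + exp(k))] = k^3*exp(k) + 11*k^2*exp(k) + 12*k^2 + 33*k*exp(k) + 30*k + 27*exp(k) + 14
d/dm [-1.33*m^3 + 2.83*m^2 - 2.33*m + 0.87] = -3.99*m^2 + 5.66*m - 2.33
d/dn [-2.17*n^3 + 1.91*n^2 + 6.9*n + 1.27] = -6.51*n^2 + 3.82*n + 6.9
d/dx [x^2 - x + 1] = 2*x - 1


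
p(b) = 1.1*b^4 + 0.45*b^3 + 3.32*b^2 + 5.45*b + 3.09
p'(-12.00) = -7483.03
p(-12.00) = 22447.77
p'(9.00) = 3382.16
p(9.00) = 7866.21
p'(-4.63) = -433.07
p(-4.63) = 509.86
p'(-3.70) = -223.51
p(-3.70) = 211.74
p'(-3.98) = -276.99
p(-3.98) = 281.63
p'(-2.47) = -69.02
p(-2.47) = 44.05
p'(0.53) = 10.00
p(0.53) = 7.06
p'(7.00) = 1627.28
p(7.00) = 2999.37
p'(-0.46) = 2.25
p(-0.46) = 1.29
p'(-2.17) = -47.56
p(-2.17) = 26.69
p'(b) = 4.4*b^3 + 1.35*b^2 + 6.64*b + 5.45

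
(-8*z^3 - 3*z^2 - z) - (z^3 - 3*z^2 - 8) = -9*z^3 - z + 8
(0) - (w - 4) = 4 - w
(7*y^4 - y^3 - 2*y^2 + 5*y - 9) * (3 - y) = -7*y^5 + 22*y^4 - y^3 - 11*y^2 + 24*y - 27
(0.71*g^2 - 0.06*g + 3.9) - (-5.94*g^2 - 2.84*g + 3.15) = 6.65*g^2 + 2.78*g + 0.75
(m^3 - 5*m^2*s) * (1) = m^3 - 5*m^2*s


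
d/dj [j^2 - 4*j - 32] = 2*j - 4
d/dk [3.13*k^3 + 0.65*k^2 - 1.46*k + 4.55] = 9.39*k^2 + 1.3*k - 1.46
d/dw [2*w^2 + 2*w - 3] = 4*w + 2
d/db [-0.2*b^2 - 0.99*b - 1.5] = -0.4*b - 0.99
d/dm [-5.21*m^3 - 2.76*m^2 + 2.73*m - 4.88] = -15.63*m^2 - 5.52*m + 2.73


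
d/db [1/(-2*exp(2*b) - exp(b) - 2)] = (4*exp(b) + 1)*exp(b)/(2*exp(2*b) + exp(b) + 2)^2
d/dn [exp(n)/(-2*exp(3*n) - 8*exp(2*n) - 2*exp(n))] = (exp(n) + 2)*exp(n)/(exp(2*n) + 4*exp(n) + 1)^2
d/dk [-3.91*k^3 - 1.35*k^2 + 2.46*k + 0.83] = -11.73*k^2 - 2.7*k + 2.46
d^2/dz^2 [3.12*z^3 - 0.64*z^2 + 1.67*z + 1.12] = 18.72*z - 1.28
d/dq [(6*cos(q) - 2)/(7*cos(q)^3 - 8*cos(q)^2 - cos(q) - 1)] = 2*(42*cos(q)^3 - 45*cos(q)^2 + 16*cos(q) + 4)*sin(q)/(-7*cos(q)^3 + 8*cos(q)^2 + cos(q) + 1)^2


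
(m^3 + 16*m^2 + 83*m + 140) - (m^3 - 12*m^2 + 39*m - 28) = 28*m^2 + 44*m + 168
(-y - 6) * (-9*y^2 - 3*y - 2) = 9*y^3 + 57*y^2 + 20*y + 12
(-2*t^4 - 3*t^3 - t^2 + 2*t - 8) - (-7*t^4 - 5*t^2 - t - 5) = 5*t^4 - 3*t^3 + 4*t^2 + 3*t - 3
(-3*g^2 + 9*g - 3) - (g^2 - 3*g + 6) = -4*g^2 + 12*g - 9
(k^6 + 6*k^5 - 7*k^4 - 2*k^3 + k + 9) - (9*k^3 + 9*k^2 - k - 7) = k^6 + 6*k^5 - 7*k^4 - 11*k^3 - 9*k^2 + 2*k + 16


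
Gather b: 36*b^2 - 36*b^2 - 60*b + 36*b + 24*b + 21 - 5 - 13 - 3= 0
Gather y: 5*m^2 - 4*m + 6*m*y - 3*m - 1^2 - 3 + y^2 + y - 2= 5*m^2 - 7*m + y^2 + y*(6*m + 1) - 6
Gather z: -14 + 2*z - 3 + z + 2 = 3*z - 15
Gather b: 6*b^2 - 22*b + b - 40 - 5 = 6*b^2 - 21*b - 45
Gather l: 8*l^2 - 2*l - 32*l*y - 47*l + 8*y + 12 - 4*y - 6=8*l^2 + l*(-32*y - 49) + 4*y + 6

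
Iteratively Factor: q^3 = (q)*(q^2) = q^2*(q)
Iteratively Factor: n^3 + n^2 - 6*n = (n + 3)*(n^2 - 2*n) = n*(n + 3)*(n - 2)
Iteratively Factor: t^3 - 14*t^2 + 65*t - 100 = (t - 4)*(t^2 - 10*t + 25) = (t - 5)*(t - 4)*(t - 5)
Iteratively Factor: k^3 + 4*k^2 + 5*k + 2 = (k + 1)*(k^2 + 3*k + 2) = (k + 1)^2*(k + 2)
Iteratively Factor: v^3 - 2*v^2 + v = (v)*(v^2 - 2*v + 1) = v*(v - 1)*(v - 1)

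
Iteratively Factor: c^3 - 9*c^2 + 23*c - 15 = (c - 5)*(c^2 - 4*c + 3) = (c - 5)*(c - 1)*(c - 3)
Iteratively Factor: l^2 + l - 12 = (l + 4)*(l - 3)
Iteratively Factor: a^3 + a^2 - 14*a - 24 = (a + 3)*(a^2 - 2*a - 8) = (a + 2)*(a + 3)*(a - 4)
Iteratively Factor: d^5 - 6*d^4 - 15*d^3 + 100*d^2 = (d - 5)*(d^4 - d^3 - 20*d^2) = d*(d - 5)*(d^3 - d^2 - 20*d) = d*(d - 5)*(d + 4)*(d^2 - 5*d) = d*(d - 5)^2*(d + 4)*(d)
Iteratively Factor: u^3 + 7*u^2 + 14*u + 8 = (u + 2)*(u^2 + 5*u + 4) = (u + 1)*(u + 2)*(u + 4)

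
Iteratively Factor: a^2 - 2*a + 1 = (a - 1)*(a - 1)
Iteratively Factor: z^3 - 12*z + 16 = (z + 4)*(z^2 - 4*z + 4) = (z - 2)*(z + 4)*(z - 2)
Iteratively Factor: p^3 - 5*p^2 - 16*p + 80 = (p - 5)*(p^2 - 16) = (p - 5)*(p - 4)*(p + 4)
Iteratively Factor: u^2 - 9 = (u - 3)*(u + 3)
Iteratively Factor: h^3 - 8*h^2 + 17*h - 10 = (h - 2)*(h^2 - 6*h + 5) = (h - 5)*(h - 2)*(h - 1)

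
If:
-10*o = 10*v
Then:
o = -v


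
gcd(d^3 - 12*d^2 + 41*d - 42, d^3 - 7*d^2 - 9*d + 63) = d^2 - 10*d + 21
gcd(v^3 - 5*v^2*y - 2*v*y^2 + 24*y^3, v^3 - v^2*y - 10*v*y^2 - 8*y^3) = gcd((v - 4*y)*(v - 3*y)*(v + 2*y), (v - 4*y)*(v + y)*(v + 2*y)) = -v^2 + 2*v*y + 8*y^2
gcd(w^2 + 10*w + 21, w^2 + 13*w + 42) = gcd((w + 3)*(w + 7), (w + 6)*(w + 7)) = w + 7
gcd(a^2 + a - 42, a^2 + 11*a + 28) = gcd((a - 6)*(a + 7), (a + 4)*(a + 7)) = a + 7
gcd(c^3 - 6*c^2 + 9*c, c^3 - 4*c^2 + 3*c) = c^2 - 3*c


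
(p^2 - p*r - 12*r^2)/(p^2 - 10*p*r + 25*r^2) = (p^2 - p*r - 12*r^2)/(p^2 - 10*p*r + 25*r^2)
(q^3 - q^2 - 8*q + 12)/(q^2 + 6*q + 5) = (q^3 - q^2 - 8*q + 12)/(q^2 + 6*q + 5)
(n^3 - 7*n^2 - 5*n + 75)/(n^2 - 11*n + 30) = (n^2 - 2*n - 15)/(n - 6)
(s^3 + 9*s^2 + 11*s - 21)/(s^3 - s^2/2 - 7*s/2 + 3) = 2*(s^2 + 10*s + 21)/(2*s^2 + s - 6)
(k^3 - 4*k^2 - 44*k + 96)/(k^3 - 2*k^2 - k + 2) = (k^2 - 2*k - 48)/(k^2 - 1)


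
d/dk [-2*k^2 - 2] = -4*k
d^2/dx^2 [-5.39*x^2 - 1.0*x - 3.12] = -10.7800000000000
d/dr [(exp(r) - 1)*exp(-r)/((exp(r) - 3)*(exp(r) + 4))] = 2*(-exp(3*r) + exp(2*r) + exp(r) - 6)*exp(-r)/(exp(4*r) + 2*exp(3*r) - 23*exp(2*r) - 24*exp(r) + 144)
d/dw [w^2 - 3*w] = 2*w - 3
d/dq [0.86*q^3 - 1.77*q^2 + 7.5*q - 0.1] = 2.58*q^2 - 3.54*q + 7.5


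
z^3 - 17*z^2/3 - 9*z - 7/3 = (z - 7)*(z + 1/3)*(z + 1)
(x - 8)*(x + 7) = x^2 - x - 56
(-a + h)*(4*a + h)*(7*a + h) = -28*a^3 + 17*a^2*h + 10*a*h^2 + h^3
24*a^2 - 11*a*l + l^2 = (-8*a + l)*(-3*a + l)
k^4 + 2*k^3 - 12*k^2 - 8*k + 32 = (k - 2)^2*(k + 2)*(k + 4)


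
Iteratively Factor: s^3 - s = (s)*(s^2 - 1) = s*(s - 1)*(s + 1)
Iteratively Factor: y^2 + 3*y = (y)*(y + 3)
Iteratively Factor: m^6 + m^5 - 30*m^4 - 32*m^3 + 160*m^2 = (m)*(m^5 + m^4 - 30*m^3 - 32*m^2 + 160*m) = m*(m + 4)*(m^4 - 3*m^3 - 18*m^2 + 40*m) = m^2*(m + 4)*(m^3 - 3*m^2 - 18*m + 40) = m^2*(m - 2)*(m + 4)*(m^2 - m - 20) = m^2*(m - 2)*(m + 4)^2*(m - 5)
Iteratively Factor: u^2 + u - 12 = (u - 3)*(u + 4)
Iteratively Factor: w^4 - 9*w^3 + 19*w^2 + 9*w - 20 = (w - 1)*(w^3 - 8*w^2 + 11*w + 20) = (w - 5)*(w - 1)*(w^2 - 3*w - 4) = (w - 5)*(w - 1)*(w + 1)*(w - 4)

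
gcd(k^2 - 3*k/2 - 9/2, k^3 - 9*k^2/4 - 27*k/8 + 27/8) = k^2 - 3*k/2 - 9/2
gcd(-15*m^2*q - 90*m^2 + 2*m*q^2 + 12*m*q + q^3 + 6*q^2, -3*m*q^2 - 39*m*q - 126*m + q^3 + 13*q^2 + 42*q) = -3*m*q - 18*m + q^2 + 6*q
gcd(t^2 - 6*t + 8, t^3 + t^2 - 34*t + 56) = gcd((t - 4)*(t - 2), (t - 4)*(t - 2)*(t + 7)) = t^2 - 6*t + 8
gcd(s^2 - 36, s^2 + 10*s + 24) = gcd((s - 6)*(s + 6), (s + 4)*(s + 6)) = s + 6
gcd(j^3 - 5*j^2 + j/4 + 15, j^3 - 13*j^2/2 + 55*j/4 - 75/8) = j - 5/2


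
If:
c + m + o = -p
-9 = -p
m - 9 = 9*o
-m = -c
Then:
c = -72/19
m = -72/19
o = -27/19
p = 9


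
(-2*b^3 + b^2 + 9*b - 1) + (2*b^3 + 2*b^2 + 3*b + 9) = 3*b^2 + 12*b + 8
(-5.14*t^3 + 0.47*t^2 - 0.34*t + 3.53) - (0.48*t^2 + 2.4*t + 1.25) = -5.14*t^3 - 0.01*t^2 - 2.74*t + 2.28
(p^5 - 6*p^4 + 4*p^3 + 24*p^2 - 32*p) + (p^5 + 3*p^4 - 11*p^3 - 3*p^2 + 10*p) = 2*p^5 - 3*p^4 - 7*p^3 + 21*p^2 - 22*p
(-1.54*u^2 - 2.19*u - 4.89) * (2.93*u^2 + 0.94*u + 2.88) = -4.5122*u^4 - 7.8643*u^3 - 20.8215*u^2 - 10.9038*u - 14.0832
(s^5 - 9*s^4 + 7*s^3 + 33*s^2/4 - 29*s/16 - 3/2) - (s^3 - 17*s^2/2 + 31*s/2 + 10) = s^5 - 9*s^4 + 6*s^3 + 67*s^2/4 - 277*s/16 - 23/2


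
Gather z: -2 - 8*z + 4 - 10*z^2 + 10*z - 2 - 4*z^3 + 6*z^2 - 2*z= -4*z^3 - 4*z^2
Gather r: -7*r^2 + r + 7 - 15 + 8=-7*r^2 + r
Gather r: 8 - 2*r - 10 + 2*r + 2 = 0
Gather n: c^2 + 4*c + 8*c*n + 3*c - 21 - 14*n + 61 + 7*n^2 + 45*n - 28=c^2 + 7*c + 7*n^2 + n*(8*c + 31) + 12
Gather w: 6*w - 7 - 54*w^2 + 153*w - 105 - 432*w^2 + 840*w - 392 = -486*w^2 + 999*w - 504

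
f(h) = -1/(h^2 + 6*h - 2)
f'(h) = -(-2*h - 6)/(h^2 + 6*h - 2)^2 = 2*(h + 3)/(h^2 + 6*h - 2)^2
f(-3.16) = 0.09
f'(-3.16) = -0.00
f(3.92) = -0.03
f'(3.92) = 0.01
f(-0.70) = 0.18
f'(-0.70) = 0.14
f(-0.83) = 0.16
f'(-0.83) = 0.11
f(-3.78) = 0.10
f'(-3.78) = -0.01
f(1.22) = -0.15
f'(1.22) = 0.18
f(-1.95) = 0.10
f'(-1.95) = 0.02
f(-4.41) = 0.11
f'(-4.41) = -0.03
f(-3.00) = 0.09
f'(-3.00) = 0.00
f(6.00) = -0.01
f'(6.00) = 0.00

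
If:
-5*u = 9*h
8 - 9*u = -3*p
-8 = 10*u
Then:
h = 4/9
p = -76/15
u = -4/5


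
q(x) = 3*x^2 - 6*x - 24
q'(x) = 6*x - 6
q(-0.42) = -20.95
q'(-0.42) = -8.52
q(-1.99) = -0.18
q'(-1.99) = -17.94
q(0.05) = -24.29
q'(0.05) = -5.70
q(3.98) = -0.36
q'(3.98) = 17.88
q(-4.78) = 73.23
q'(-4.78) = -34.68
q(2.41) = -21.04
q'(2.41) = 8.46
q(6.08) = 50.42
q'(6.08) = 30.48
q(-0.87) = -16.51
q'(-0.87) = -11.22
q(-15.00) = 741.00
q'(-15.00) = -96.00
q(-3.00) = 21.00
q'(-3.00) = -24.00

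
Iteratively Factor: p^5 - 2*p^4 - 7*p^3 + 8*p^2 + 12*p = (p + 1)*(p^4 - 3*p^3 - 4*p^2 + 12*p) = (p + 1)*(p + 2)*(p^3 - 5*p^2 + 6*p) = p*(p + 1)*(p + 2)*(p^2 - 5*p + 6) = p*(p - 3)*(p + 1)*(p + 2)*(p - 2)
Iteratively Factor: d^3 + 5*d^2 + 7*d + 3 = (d + 1)*(d^2 + 4*d + 3) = (d + 1)^2*(d + 3)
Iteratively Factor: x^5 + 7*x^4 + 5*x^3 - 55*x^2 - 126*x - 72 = (x - 3)*(x^4 + 10*x^3 + 35*x^2 + 50*x + 24) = (x - 3)*(x + 1)*(x^3 + 9*x^2 + 26*x + 24) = (x - 3)*(x + 1)*(x + 3)*(x^2 + 6*x + 8) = (x - 3)*(x + 1)*(x + 3)*(x + 4)*(x + 2)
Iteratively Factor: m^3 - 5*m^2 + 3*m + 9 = (m - 3)*(m^2 - 2*m - 3) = (m - 3)*(m + 1)*(m - 3)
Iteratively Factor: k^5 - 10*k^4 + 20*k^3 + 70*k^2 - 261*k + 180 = (k - 4)*(k^4 - 6*k^3 - 4*k^2 + 54*k - 45) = (k - 4)*(k + 3)*(k^3 - 9*k^2 + 23*k - 15) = (k - 4)*(k - 3)*(k + 3)*(k^2 - 6*k + 5) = (k - 5)*(k - 4)*(k - 3)*(k + 3)*(k - 1)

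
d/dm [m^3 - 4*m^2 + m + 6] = 3*m^2 - 8*m + 1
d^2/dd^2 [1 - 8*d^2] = -16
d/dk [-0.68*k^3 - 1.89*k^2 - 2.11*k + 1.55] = -2.04*k^2 - 3.78*k - 2.11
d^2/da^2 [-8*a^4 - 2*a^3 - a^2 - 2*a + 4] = -96*a^2 - 12*a - 2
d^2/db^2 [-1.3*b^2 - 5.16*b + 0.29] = -2.60000000000000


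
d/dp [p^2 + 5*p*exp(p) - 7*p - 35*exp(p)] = 5*p*exp(p) + 2*p - 30*exp(p) - 7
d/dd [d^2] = 2*d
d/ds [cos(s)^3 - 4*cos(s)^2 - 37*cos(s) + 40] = (-3*cos(s)^2 + 8*cos(s) + 37)*sin(s)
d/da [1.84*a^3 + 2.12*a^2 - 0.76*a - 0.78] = 5.52*a^2 + 4.24*a - 0.76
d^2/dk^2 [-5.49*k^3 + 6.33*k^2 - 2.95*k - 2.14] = 12.66 - 32.94*k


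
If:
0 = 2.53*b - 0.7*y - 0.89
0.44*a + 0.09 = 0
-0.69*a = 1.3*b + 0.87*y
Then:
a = -0.20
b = 0.28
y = -0.26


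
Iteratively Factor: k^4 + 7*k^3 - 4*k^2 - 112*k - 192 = (k + 4)*(k^3 + 3*k^2 - 16*k - 48) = (k - 4)*(k + 4)*(k^2 + 7*k + 12) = (k - 4)*(k + 3)*(k + 4)*(k + 4)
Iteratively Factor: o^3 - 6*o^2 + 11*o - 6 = (o - 1)*(o^2 - 5*o + 6) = (o - 2)*(o - 1)*(o - 3)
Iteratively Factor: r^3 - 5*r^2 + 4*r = (r - 4)*(r^2 - r) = (r - 4)*(r - 1)*(r)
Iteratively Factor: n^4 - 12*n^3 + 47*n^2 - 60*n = (n)*(n^3 - 12*n^2 + 47*n - 60) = n*(n - 4)*(n^2 - 8*n + 15) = n*(n - 5)*(n - 4)*(n - 3)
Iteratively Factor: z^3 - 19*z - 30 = (z - 5)*(z^2 + 5*z + 6) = (z - 5)*(z + 3)*(z + 2)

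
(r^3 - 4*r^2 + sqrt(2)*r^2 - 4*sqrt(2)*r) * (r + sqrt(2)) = r^4 - 4*r^3 + 2*sqrt(2)*r^3 - 8*sqrt(2)*r^2 + 2*r^2 - 8*r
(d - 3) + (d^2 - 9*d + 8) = d^2 - 8*d + 5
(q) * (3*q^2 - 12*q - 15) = 3*q^3 - 12*q^2 - 15*q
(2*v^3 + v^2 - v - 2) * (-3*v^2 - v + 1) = -6*v^5 - 5*v^4 + 4*v^3 + 8*v^2 + v - 2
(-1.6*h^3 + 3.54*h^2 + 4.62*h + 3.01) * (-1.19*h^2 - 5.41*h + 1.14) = 1.904*h^5 + 4.4434*h^4 - 26.4732*h^3 - 24.5405*h^2 - 11.0173*h + 3.4314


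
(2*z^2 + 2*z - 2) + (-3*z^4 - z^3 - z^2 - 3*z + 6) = -3*z^4 - z^3 + z^2 - z + 4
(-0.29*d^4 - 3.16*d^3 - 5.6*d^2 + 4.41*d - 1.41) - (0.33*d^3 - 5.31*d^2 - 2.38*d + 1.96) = -0.29*d^4 - 3.49*d^3 - 0.29*d^2 + 6.79*d - 3.37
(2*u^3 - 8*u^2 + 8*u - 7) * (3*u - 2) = 6*u^4 - 28*u^3 + 40*u^2 - 37*u + 14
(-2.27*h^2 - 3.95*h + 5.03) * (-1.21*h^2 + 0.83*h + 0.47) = 2.7467*h^4 + 2.8954*h^3 - 10.4317*h^2 + 2.3184*h + 2.3641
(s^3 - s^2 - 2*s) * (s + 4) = s^4 + 3*s^3 - 6*s^2 - 8*s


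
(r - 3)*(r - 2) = r^2 - 5*r + 6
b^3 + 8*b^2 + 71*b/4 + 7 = (b + 1/2)*(b + 7/2)*(b + 4)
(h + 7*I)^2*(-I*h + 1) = -I*h^3 + 15*h^2 + 63*I*h - 49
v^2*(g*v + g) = g*v^3 + g*v^2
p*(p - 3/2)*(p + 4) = p^3 + 5*p^2/2 - 6*p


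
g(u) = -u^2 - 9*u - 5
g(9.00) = -167.00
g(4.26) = -61.49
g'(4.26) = -17.52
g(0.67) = -11.48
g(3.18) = -43.73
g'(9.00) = -27.00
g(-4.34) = 15.22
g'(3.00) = -15.00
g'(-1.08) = -6.84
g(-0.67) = 0.58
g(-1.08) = 3.55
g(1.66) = -22.70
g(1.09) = -16.00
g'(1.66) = -12.32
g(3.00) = -41.00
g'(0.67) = -10.34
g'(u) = -2*u - 9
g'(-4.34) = -0.32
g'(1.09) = -11.18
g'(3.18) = -15.36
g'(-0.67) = -7.66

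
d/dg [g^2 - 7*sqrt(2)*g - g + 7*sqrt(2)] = 2*g - 7*sqrt(2) - 1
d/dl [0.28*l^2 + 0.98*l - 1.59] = 0.56*l + 0.98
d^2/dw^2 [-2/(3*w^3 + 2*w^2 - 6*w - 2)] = 4*((9*w + 2)*(3*w^3 + 2*w^2 - 6*w - 2) - (9*w^2 + 4*w - 6)^2)/(3*w^3 + 2*w^2 - 6*w - 2)^3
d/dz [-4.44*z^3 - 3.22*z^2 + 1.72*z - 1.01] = -13.32*z^2 - 6.44*z + 1.72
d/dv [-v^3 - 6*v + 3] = -3*v^2 - 6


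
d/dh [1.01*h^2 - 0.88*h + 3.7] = 2.02*h - 0.88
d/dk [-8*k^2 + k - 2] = 1 - 16*k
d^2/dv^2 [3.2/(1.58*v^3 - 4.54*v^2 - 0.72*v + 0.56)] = ((29.056 - 30.336*v)*(1.58*v^3 - 4.54*v^2 - 0.72*v + 0.56) + 3.2*(-9.48*v^2 + 18.16*v + 1.44)*(-4.74*v^2 + 9.08*v + 0.72))/(1.58*v^3 - 4.54*v^2 - 0.72*v + 0.56)^3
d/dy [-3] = 0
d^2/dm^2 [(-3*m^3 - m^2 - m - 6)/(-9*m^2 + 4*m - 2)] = 222*m*(m^2 + 12*m - 6)/(729*m^6 - 972*m^5 + 918*m^4 - 496*m^3 + 204*m^2 - 48*m + 8)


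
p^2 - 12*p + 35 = (p - 7)*(p - 5)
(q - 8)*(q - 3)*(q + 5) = q^3 - 6*q^2 - 31*q + 120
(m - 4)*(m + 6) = m^2 + 2*m - 24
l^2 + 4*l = l*(l + 4)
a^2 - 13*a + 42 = (a - 7)*(a - 6)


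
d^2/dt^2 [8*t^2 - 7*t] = 16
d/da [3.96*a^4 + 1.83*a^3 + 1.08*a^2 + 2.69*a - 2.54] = 15.84*a^3 + 5.49*a^2 + 2.16*a + 2.69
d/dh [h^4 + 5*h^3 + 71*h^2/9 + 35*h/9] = 4*h^3 + 15*h^2 + 142*h/9 + 35/9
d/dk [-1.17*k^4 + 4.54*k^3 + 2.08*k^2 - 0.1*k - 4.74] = -4.68*k^3 + 13.62*k^2 + 4.16*k - 0.1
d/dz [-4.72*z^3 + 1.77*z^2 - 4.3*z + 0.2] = -14.16*z^2 + 3.54*z - 4.3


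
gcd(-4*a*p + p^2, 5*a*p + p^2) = p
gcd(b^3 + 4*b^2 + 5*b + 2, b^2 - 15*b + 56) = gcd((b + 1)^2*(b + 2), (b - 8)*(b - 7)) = 1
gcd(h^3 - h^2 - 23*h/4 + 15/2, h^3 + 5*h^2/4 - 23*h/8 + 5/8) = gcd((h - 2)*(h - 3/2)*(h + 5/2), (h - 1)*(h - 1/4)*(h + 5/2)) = h + 5/2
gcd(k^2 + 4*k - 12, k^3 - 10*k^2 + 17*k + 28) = 1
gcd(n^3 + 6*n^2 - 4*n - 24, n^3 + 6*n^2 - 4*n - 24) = n^3 + 6*n^2 - 4*n - 24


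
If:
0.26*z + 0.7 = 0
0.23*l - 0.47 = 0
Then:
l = 2.04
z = -2.69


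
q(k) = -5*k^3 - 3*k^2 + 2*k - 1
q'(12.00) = -2230.00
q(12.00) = -9049.00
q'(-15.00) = -3283.00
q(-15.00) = 16169.00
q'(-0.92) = -5.18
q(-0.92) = -1.49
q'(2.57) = -112.49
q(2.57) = -100.55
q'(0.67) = -8.75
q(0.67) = -2.51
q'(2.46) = -103.53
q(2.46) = -88.67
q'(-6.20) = -537.40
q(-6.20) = 1062.92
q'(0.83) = -13.31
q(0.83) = -4.27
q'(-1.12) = -10.10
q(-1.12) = 0.02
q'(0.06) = 1.59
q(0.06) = -0.89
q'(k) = -15*k^2 - 6*k + 2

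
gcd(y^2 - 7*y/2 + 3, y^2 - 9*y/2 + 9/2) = y - 3/2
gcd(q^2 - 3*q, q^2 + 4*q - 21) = q - 3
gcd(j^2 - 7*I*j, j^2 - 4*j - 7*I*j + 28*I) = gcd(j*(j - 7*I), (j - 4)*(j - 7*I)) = j - 7*I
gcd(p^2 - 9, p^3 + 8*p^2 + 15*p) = p + 3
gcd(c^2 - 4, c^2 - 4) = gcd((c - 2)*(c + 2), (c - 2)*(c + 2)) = c^2 - 4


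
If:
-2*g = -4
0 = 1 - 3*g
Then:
No Solution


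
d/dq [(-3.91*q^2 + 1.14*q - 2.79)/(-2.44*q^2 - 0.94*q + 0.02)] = (6.457*q^2 - 13.7716*q - 2.5998)/(5.9536*q^4 + 4.5872*q^3 + 0.786*q^2 - 0.0376*q + 0.0004)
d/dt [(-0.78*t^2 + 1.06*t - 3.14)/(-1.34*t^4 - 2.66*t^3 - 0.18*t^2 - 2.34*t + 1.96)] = (-2.0904*t^5 + 2.1864*t^4 - 11.1912*t^3 - 23.0412*t^2 - 4.188*t - 5.27)/(1.7956*t^8 + 7.1288*t^7 + 7.558*t^6 + 7.2288*t^5 + 7.2284*t^4 - 9.5848*t^3 + 4.77*t^2 - 9.1728*t + 3.8416)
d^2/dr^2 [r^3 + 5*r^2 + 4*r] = 6*r + 10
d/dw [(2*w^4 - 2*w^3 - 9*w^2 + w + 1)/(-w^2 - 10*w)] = (-4*w^5 - 58*w^4 + 40*w^3 + 91*w^2 + 2*w + 10)/(w^2*(w^2 + 20*w + 100))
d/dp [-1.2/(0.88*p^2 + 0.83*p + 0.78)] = (2.112*p + 0.996)/(0.88*p^2 + 0.83*p + 0.78)^2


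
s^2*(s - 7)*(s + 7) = s^4 - 49*s^2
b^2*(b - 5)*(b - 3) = b^4 - 8*b^3 + 15*b^2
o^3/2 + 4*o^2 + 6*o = o*(o/2 + 1)*(o + 6)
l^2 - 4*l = l*(l - 4)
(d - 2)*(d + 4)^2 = d^3 + 6*d^2 - 32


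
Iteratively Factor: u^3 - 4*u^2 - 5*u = (u + 1)*(u^2 - 5*u) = (u - 5)*(u + 1)*(u)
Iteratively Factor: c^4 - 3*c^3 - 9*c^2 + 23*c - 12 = (c - 1)*(c^3 - 2*c^2 - 11*c + 12) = (c - 1)^2*(c^2 - c - 12) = (c - 4)*(c - 1)^2*(c + 3)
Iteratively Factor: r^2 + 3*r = (r + 3)*(r)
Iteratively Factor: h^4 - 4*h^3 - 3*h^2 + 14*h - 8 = (h - 1)*(h^3 - 3*h^2 - 6*h + 8) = (h - 1)*(h + 2)*(h^2 - 5*h + 4) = (h - 4)*(h - 1)*(h + 2)*(h - 1)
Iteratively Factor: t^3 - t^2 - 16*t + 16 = (t - 4)*(t^2 + 3*t - 4) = (t - 4)*(t + 4)*(t - 1)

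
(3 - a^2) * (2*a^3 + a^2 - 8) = -2*a^5 - a^4 + 6*a^3 + 11*a^2 - 24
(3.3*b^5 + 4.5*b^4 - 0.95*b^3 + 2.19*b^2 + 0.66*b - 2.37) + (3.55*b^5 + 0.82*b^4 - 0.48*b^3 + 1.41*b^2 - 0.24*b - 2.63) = 6.85*b^5 + 5.32*b^4 - 1.43*b^3 + 3.6*b^2 + 0.42*b - 5.0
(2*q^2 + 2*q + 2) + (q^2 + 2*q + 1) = 3*q^2 + 4*q + 3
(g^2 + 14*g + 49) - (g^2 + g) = 13*g + 49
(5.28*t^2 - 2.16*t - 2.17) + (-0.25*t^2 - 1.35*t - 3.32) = 5.03*t^2 - 3.51*t - 5.49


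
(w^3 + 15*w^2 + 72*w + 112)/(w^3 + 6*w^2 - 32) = (w + 7)/(w - 2)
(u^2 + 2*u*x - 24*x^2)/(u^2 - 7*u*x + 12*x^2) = (-u - 6*x)/(-u + 3*x)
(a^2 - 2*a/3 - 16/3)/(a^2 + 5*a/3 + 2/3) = (3*a^2 - 2*a - 16)/(3*a^2 + 5*a + 2)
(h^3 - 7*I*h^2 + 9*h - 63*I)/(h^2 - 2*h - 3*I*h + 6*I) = (h^2 - 4*I*h + 21)/(h - 2)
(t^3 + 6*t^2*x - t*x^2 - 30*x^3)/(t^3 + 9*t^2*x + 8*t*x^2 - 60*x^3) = (t + 3*x)/(t + 6*x)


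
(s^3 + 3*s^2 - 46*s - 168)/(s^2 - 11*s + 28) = (s^2 + 10*s + 24)/(s - 4)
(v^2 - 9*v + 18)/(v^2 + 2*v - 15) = (v - 6)/(v + 5)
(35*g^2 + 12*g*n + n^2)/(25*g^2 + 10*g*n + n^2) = (7*g + n)/(5*g + n)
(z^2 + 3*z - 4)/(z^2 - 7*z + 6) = (z + 4)/(z - 6)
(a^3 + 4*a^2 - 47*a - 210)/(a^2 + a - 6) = (a^3 + 4*a^2 - 47*a - 210)/(a^2 + a - 6)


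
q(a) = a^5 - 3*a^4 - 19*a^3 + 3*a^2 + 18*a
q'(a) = 5*a^4 - 12*a^3 - 57*a^2 + 6*a + 18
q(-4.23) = -899.14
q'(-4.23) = 1481.75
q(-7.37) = -22958.59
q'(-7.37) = 16433.13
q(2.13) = -149.57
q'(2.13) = -240.87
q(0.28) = 4.84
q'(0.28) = 14.98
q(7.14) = 4125.09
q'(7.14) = 5781.67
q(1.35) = -22.46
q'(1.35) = -90.70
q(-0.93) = -1.80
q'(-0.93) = -23.49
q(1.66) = -58.94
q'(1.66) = -146.03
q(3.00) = -432.00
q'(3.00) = -396.00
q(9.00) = 25920.00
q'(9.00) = 19512.00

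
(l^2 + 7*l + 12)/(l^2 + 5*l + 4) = (l + 3)/(l + 1)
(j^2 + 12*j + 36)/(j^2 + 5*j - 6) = (j + 6)/(j - 1)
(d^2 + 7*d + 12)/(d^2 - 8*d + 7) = (d^2 + 7*d + 12)/(d^2 - 8*d + 7)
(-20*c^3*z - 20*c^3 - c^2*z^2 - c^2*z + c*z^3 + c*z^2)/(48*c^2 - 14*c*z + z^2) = c*(-20*c^2*z - 20*c^2 - c*z^2 - c*z + z^3 + z^2)/(48*c^2 - 14*c*z + z^2)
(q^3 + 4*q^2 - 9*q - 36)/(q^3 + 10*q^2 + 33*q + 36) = (q - 3)/(q + 3)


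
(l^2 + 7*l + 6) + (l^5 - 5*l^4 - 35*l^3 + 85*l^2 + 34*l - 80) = l^5 - 5*l^4 - 35*l^3 + 86*l^2 + 41*l - 74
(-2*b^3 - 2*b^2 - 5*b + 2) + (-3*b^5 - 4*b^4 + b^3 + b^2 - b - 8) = -3*b^5 - 4*b^4 - b^3 - b^2 - 6*b - 6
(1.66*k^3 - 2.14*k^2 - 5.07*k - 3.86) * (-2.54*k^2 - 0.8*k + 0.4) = -4.2164*k^5 + 4.1076*k^4 + 15.2538*k^3 + 13.0044*k^2 + 1.06*k - 1.544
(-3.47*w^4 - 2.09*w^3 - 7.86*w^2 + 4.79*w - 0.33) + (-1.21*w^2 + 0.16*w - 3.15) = -3.47*w^4 - 2.09*w^3 - 9.07*w^2 + 4.95*w - 3.48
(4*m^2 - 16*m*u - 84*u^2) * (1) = 4*m^2 - 16*m*u - 84*u^2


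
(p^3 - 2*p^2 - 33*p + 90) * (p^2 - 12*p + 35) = p^5 - 14*p^4 + 26*p^3 + 416*p^2 - 2235*p + 3150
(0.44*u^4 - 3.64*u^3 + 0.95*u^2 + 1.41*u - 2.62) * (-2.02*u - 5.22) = -0.8888*u^5 + 5.056*u^4 + 17.0818*u^3 - 7.8072*u^2 - 2.0678*u + 13.6764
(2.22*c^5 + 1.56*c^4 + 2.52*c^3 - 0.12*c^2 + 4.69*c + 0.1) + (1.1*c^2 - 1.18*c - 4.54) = 2.22*c^5 + 1.56*c^4 + 2.52*c^3 + 0.98*c^2 + 3.51*c - 4.44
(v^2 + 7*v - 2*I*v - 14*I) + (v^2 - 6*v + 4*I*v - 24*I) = 2*v^2 + v + 2*I*v - 38*I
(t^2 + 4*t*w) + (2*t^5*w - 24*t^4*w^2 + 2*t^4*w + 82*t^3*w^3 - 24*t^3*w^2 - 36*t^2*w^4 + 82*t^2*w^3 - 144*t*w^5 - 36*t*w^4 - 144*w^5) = 2*t^5*w - 24*t^4*w^2 + 2*t^4*w + 82*t^3*w^3 - 24*t^3*w^2 - 36*t^2*w^4 + 82*t^2*w^3 + t^2 - 144*t*w^5 - 36*t*w^4 + 4*t*w - 144*w^5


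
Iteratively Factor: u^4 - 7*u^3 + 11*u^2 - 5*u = (u - 5)*(u^3 - 2*u^2 + u) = u*(u - 5)*(u^2 - 2*u + 1) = u*(u - 5)*(u - 1)*(u - 1)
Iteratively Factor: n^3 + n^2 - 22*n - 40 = (n - 5)*(n^2 + 6*n + 8) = (n - 5)*(n + 4)*(n + 2)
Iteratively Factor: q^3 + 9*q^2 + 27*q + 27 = (q + 3)*(q^2 + 6*q + 9) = (q + 3)^2*(q + 3)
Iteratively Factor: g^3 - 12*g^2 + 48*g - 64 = (g - 4)*(g^2 - 8*g + 16) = (g - 4)^2*(g - 4)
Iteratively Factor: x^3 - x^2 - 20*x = (x + 4)*(x^2 - 5*x) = x*(x + 4)*(x - 5)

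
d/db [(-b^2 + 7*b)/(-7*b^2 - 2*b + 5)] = (51*b^2 - 10*b + 35)/(49*b^4 + 28*b^3 - 66*b^2 - 20*b + 25)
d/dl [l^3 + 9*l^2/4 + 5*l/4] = 3*l^2 + 9*l/2 + 5/4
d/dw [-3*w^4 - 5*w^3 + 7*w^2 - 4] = w*(-12*w^2 - 15*w + 14)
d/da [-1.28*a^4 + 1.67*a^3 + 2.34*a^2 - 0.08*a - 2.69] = -5.12*a^3 + 5.01*a^2 + 4.68*a - 0.08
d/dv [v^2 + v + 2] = 2*v + 1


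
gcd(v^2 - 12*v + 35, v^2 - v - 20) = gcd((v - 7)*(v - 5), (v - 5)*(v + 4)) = v - 5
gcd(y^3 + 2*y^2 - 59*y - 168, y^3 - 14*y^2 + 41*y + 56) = y - 8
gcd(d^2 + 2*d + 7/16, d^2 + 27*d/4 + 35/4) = d + 7/4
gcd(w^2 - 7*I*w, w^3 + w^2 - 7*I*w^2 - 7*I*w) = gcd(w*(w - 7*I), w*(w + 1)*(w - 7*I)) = w^2 - 7*I*w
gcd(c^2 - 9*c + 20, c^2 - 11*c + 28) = c - 4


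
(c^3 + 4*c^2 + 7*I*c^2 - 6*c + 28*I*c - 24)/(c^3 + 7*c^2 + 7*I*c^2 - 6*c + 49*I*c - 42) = (c + 4)/(c + 7)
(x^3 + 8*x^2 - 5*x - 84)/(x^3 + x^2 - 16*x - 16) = (x^2 + 4*x - 21)/(x^2 - 3*x - 4)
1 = 1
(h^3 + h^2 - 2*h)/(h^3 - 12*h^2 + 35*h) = (h^2 + h - 2)/(h^2 - 12*h + 35)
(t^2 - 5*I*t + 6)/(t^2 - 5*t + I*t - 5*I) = (t - 6*I)/(t - 5)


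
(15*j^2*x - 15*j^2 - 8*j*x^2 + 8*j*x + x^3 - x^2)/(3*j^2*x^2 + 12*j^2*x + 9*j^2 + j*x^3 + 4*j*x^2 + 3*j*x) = (15*j^2*x - 15*j^2 - 8*j*x^2 + 8*j*x + x^3 - x^2)/(j*(3*j*x^2 + 12*j*x + 9*j + x^3 + 4*x^2 + 3*x))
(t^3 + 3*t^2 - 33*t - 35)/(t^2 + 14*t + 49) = (t^2 - 4*t - 5)/(t + 7)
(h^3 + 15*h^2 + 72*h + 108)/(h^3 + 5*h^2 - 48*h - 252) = (h + 3)/(h - 7)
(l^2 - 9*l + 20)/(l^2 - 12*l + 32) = (l - 5)/(l - 8)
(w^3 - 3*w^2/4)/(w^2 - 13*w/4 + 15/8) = 2*w^2/(2*w - 5)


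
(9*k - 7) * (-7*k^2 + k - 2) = -63*k^3 + 58*k^2 - 25*k + 14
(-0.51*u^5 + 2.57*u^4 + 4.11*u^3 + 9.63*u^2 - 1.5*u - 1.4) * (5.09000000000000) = -2.5959*u^5 + 13.0813*u^4 + 20.9199*u^3 + 49.0167*u^2 - 7.635*u - 7.126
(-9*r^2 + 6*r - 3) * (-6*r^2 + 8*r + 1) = 54*r^4 - 108*r^3 + 57*r^2 - 18*r - 3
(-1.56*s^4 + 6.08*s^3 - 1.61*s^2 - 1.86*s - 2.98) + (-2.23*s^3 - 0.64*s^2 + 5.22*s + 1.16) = -1.56*s^4 + 3.85*s^3 - 2.25*s^2 + 3.36*s - 1.82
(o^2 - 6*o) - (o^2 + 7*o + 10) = -13*o - 10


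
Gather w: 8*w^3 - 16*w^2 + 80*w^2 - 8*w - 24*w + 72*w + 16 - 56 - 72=8*w^3 + 64*w^2 + 40*w - 112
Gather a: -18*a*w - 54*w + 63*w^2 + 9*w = -18*a*w + 63*w^2 - 45*w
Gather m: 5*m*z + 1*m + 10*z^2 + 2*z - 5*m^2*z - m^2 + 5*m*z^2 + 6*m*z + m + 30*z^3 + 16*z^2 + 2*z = m^2*(-5*z - 1) + m*(5*z^2 + 11*z + 2) + 30*z^3 + 26*z^2 + 4*z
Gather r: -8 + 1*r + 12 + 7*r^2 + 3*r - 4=7*r^2 + 4*r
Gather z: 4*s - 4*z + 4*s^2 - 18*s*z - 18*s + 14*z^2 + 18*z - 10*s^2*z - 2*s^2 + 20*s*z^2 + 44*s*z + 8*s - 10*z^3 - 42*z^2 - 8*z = 2*s^2 - 6*s - 10*z^3 + z^2*(20*s - 28) + z*(-10*s^2 + 26*s + 6)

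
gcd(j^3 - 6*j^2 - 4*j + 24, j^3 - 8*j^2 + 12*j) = j^2 - 8*j + 12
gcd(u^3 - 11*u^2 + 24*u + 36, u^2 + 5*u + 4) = u + 1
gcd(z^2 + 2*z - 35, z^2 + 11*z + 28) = z + 7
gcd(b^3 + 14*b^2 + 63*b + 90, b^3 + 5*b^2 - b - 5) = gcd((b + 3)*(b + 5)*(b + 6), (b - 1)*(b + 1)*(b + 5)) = b + 5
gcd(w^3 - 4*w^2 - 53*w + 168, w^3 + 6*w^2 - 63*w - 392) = w^2 - w - 56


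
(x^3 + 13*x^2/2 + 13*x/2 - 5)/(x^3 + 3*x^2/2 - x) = (x + 5)/x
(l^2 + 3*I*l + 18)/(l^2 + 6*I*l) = (l - 3*I)/l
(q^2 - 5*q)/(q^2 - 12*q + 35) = q/(q - 7)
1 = 1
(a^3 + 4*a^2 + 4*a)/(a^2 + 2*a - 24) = a*(a^2 + 4*a + 4)/(a^2 + 2*a - 24)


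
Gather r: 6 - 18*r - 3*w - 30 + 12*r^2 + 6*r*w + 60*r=12*r^2 + r*(6*w + 42) - 3*w - 24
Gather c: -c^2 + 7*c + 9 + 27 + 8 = -c^2 + 7*c + 44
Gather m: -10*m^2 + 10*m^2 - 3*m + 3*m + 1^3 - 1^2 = 0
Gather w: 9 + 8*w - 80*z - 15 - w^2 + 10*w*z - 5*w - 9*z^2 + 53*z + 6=-w^2 + w*(10*z + 3) - 9*z^2 - 27*z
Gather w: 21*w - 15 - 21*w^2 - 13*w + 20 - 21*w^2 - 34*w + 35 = -42*w^2 - 26*w + 40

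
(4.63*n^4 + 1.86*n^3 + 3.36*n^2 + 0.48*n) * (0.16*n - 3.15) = 0.7408*n^5 - 14.2869*n^4 - 5.3214*n^3 - 10.5072*n^2 - 1.512*n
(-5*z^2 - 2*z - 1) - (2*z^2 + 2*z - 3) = -7*z^2 - 4*z + 2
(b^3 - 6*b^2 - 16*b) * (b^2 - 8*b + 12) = b^5 - 14*b^4 + 44*b^3 + 56*b^2 - 192*b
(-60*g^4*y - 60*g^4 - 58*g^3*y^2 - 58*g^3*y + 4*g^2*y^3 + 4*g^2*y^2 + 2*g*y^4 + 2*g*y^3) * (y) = -60*g^4*y^2 - 60*g^4*y - 58*g^3*y^3 - 58*g^3*y^2 + 4*g^2*y^4 + 4*g^2*y^3 + 2*g*y^5 + 2*g*y^4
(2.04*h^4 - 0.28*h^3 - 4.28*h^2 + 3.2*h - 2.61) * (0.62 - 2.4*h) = -4.896*h^5 + 1.9368*h^4 + 10.0984*h^3 - 10.3336*h^2 + 8.248*h - 1.6182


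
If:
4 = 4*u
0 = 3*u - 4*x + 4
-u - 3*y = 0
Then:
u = 1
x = 7/4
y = -1/3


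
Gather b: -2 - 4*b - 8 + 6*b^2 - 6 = 6*b^2 - 4*b - 16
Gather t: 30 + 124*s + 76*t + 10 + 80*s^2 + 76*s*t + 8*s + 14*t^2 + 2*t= 80*s^2 + 132*s + 14*t^2 + t*(76*s + 78) + 40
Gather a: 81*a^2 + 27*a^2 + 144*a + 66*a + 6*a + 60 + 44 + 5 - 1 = 108*a^2 + 216*a + 108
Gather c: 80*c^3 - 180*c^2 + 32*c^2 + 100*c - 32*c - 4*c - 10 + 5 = 80*c^3 - 148*c^2 + 64*c - 5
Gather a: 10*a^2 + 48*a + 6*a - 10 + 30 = 10*a^2 + 54*a + 20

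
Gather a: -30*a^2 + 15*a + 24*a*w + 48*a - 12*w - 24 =-30*a^2 + a*(24*w + 63) - 12*w - 24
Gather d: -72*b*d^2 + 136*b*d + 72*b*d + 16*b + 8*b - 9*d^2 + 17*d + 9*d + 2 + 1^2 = 24*b + d^2*(-72*b - 9) + d*(208*b + 26) + 3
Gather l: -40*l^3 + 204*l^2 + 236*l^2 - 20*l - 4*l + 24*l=-40*l^3 + 440*l^2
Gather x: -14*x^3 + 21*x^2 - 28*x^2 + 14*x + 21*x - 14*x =-14*x^3 - 7*x^2 + 21*x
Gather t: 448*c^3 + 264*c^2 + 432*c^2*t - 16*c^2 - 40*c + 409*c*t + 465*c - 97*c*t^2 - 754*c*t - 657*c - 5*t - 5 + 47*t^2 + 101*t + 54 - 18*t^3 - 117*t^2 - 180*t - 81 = 448*c^3 + 248*c^2 - 232*c - 18*t^3 + t^2*(-97*c - 70) + t*(432*c^2 - 345*c - 84) - 32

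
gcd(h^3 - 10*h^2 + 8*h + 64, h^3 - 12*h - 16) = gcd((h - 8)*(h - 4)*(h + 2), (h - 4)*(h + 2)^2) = h^2 - 2*h - 8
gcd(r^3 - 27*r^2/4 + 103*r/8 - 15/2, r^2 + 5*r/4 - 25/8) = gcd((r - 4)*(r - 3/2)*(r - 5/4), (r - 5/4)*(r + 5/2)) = r - 5/4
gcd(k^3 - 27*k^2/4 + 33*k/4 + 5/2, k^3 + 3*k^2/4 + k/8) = k + 1/4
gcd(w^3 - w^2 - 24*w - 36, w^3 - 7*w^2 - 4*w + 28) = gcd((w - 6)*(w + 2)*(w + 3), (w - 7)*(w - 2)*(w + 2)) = w + 2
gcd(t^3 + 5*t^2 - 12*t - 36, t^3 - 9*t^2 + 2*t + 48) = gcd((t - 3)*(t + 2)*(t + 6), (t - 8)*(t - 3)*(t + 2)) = t^2 - t - 6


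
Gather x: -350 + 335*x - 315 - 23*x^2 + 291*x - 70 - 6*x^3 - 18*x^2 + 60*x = -6*x^3 - 41*x^2 + 686*x - 735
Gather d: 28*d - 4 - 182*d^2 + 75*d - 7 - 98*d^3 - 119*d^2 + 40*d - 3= -98*d^3 - 301*d^2 + 143*d - 14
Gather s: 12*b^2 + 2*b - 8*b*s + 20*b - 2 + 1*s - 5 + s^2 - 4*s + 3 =12*b^2 + 22*b + s^2 + s*(-8*b - 3) - 4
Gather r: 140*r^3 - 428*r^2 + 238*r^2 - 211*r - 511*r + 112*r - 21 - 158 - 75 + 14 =140*r^3 - 190*r^2 - 610*r - 240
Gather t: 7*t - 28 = 7*t - 28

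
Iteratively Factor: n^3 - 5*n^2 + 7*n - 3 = (n - 1)*(n^2 - 4*n + 3) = (n - 3)*(n - 1)*(n - 1)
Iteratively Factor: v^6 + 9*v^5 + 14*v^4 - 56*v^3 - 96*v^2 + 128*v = (v + 4)*(v^5 + 5*v^4 - 6*v^3 - 32*v^2 + 32*v) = (v - 2)*(v + 4)*(v^4 + 7*v^3 + 8*v^2 - 16*v) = (v - 2)*(v + 4)^2*(v^3 + 3*v^2 - 4*v) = (v - 2)*(v - 1)*(v + 4)^2*(v^2 + 4*v) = (v - 2)*(v - 1)*(v + 4)^3*(v)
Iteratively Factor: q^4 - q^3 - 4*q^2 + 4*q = (q - 2)*(q^3 + q^2 - 2*q) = (q - 2)*(q + 2)*(q^2 - q) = q*(q - 2)*(q + 2)*(q - 1)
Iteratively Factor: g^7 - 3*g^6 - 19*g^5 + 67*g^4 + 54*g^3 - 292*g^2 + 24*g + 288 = (g + 1)*(g^6 - 4*g^5 - 15*g^4 + 82*g^3 - 28*g^2 - 264*g + 288) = (g - 3)*(g + 1)*(g^5 - g^4 - 18*g^3 + 28*g^2 + 56*g - 96) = (g - 3)*(g - 2)*(g + 1)*(g^4 + g^3 - 16*g^2 - 4*g + 48) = (g - 3)*(g - 2)*(g + 1)*(g + 4)*(g^3 - 3*g^2 - 4*g + 12) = (g - 3)*(g - 2)^2*(g + 1)*(g + 4)*(g^2 - g - 6) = (g - 3)^2*(g - 2)^2*(g + 1)*(g + 4)*(g + 2)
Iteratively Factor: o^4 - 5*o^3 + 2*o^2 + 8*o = (o)*(o^3 - 5*o^2 + 2*o + 8) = o*(o + 1)*(o^2 - 6*o + 8) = o*(o - 4)*(o + 1)*(o - 2)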